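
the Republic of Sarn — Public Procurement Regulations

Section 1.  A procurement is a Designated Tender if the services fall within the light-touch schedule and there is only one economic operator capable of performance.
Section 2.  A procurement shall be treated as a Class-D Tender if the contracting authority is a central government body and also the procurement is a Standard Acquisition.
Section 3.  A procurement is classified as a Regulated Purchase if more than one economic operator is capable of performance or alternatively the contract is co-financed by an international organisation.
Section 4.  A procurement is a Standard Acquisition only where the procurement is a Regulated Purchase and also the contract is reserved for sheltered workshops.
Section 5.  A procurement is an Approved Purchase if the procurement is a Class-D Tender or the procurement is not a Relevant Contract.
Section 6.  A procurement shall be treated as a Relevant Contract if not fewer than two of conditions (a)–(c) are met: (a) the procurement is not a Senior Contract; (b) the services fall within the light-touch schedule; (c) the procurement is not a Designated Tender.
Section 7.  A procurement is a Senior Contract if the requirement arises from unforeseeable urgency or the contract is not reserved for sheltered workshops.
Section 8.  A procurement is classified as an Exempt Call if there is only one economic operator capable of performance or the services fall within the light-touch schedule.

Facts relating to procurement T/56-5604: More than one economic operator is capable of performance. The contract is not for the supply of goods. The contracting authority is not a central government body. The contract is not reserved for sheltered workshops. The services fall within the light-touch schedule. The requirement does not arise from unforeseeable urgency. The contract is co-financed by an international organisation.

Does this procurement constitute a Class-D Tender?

No

section 3 — Regulated Purchase: [more than one economic operator is capable of performance? yes] OR [the contract is co-financed by an international organisation? yes] → satisfied.
section 4 — Standard Acquisition: [Regulated Purchase (section 3)? yes] AND [the contract is reserved for sheltered workshops? no] → not satisfied.
section 2 — Class-D Tender: [the contracting authority is a central government body? no] AND [Standard Acquisition (section 4)? no] → not satisfied.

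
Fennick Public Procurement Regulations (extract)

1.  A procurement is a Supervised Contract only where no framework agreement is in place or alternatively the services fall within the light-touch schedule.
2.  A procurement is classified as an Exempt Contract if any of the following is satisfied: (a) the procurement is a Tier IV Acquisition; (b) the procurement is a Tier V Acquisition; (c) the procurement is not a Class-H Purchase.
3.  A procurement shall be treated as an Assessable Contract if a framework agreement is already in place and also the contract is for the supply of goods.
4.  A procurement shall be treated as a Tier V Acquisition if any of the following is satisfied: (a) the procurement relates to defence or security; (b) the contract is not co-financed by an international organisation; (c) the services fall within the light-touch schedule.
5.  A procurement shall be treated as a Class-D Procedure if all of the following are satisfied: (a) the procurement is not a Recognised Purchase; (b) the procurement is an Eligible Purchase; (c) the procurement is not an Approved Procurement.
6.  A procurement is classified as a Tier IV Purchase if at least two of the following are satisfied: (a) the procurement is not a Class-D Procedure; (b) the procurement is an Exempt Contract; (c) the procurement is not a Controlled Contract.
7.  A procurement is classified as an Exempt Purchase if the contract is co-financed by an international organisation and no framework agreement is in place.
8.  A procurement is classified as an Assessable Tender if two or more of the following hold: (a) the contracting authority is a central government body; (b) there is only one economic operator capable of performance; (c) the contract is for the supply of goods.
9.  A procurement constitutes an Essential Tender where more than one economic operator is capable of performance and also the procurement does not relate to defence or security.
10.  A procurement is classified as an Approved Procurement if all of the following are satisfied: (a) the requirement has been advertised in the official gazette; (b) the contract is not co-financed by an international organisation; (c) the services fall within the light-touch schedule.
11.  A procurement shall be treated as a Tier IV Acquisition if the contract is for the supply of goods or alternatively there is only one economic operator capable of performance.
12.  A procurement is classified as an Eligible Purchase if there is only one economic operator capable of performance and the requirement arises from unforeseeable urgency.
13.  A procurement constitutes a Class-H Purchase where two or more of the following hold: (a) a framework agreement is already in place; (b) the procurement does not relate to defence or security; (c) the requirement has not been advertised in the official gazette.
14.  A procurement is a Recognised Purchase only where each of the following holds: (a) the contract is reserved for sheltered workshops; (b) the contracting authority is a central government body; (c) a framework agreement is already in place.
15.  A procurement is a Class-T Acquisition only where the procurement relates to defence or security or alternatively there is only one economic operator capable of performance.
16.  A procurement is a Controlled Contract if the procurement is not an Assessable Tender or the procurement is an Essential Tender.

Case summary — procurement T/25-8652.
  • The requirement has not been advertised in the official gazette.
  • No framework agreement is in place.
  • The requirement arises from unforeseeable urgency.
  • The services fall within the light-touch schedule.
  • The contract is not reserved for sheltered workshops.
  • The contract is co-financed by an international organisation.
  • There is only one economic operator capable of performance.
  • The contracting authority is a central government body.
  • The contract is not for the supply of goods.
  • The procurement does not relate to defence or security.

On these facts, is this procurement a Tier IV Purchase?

Yes

Under paragraph 14: the contract is reserved for sheltered workshops? no; and the contracting authority is a central government body? yes; and a framework agreement is already in place? no. So the procurement is not a Recognised Purchase.
Under paragraph 12: there is only one economic operator capable of performance? yes; and the requirement arises from unforeseeable urgency? yes. So the procurement is an Eligible Purchase.
Under paragraph 10: the requirement has been advertised in the official gazette? no; and the contract is not co-financed by an international organisation? no; and the services fall within the light-touch schedule? yes. So the procurement is not an Approved Procurement.
Under paragraph 5: not a Recognised Purchase (paragraph 14)? yes; and Eligible Purchase (paragraph 12)? yes; and not an Approved Procurement (paragraph 10)? yes. So the procurement is a Class-D Procedure.
Under paragraph 11: the contract is for the supply of goods? no; or there is only one economic operator capable of performance? yes. So the procurement is a Tier IV Acquisition.
Under paragraph 4: the procurement relates to defence or security? no; or the contract is not co-financed by an international organisation? no; or the services fall within the light-touch schedule? yes. So the procurement is a Tier V Acquisition.
Under paragraph 13: a framework agreement is already in place? no; the procurement does not relate to defence or security? yes; the requirement has not been advertised in the official gazette? yes — 2 of 3 hold (need ≥2) → satisfied.
Under paragraph 2: Tier IV Acquisition (paragraph 11)? yes; or Tier V Acquisition (paragraph 4)? yes; or not a Class-H Purchase (paragraph 13)? no. So the procurement is an Exempt Contract.
Under paragraph 8: the contracting authority is a central government body? yes; there is only one economic operator capable of performance? yes; the contract is for the supply of goods? no — 2 of 3 hold (need ≥2) → satisfied.
Under paragraph 9: more than one economic operator is capable of performance? no; and the procurement does not relate to defence or security? yes. So the procurement is not an Essential Tender.
Under paragraph 16: not an Assessable Tender (paragraph 8)? no; or Essential Tender (paragraph 9)? no. So the procurement is not a Controlled Contract.
Under paragraph 6: not a Class-D Procedure (paragraph 5)? no; Exempt Contract (paragraph 2)? yes; not a Controlled Contract (paragraph 16)? yes — 2 of 3 hold (need ≥2) → satisfied.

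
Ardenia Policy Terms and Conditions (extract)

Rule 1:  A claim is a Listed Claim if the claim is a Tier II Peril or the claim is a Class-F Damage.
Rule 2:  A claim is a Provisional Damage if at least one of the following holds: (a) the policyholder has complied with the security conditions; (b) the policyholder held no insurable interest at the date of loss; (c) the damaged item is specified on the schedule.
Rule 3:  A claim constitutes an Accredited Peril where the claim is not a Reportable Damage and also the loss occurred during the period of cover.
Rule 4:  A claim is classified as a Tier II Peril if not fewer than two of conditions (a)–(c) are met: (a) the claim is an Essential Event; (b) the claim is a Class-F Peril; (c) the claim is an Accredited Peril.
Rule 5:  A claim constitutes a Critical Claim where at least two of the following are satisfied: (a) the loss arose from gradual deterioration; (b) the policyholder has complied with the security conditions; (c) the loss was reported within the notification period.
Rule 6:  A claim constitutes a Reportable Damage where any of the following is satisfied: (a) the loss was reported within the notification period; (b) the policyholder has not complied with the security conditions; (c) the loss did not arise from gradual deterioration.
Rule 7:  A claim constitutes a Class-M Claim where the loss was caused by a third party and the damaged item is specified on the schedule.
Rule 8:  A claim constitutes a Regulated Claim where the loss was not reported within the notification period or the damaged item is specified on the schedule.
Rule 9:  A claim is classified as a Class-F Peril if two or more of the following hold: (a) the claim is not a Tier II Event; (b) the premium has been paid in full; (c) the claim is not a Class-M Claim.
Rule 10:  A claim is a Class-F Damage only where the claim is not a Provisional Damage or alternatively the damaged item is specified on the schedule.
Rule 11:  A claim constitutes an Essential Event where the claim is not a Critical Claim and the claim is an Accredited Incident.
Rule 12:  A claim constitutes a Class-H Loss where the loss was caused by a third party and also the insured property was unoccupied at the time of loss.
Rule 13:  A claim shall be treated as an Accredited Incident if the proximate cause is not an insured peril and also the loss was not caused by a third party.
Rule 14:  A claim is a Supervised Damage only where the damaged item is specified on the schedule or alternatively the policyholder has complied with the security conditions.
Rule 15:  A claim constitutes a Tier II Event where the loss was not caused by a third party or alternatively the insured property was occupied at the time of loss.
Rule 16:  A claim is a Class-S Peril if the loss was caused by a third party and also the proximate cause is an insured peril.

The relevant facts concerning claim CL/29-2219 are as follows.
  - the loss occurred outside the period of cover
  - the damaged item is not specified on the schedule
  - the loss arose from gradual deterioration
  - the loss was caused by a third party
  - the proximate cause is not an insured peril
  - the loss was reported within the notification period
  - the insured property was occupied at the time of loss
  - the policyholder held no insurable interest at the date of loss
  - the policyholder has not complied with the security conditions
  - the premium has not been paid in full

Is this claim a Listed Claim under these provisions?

No

rule 5 — Critical Claim: the loss arose from gradual deterioration? yes; the policyholder has complied with the security conditions? no; the loss was reported within the notification period? yes — 2 of 3 hold (need ≥2) → satisfied.
rule 13 — Accredited Incident: [the proximate cause is not an insured peril? yes] AND [the loss was not caused by a third party? no] → not satisfied.
rule 11 — Essential Event: [not a Critical Claim (rule 5)? no] AND [Accredited Incident (rule 13)? no] → not satisfied.
rule 15 — Tier II Event: [the loss was not caused by a third party? no] OR [the insured property was occupied at the time of loss? yes] → satisfied.
rule 7 — Class-M Claim: [the loss was caused by a third party? yes] AND [the damaged item is specified on the schedule? no] → not satisfied.
rule 9 — Class-F Peril: not a Tier II Event (rule 15)? no; the premium has been paid in full? no; not a Class-M Claim (rule 7)? yes — 1 of 3 hold (need ≥2) → not satisfied.
rule 6 — Reportable Damage: [the loss was reported within the notification period? yes] OR [the policyholder has not complied with the security conditions? yes] OR [the loss did not arise from gradual deterioration? no] → satisfied.
rule 3 — Accredited Peril: [not a Reportable Damage (rule 6)? no] AND [the loss occurred during the period of cover? no] → not satisfied.
rule 4 — Tier II Peril: Essential Event (rule 11)? no; Class-F Peril (rule 9)? no; Accredited Peril (rule 3)? no — 0 of 3 hold (need ≥2) → not satisfied.
rule 2 — Provisional Damage: [the policyholder has complied with the security conditions? no] OR [the policyholder held no insurable interest at the date of loss? yes] OR [the damaged item is specified on the schedule? no] → satisfied.
rule 10 — Class-F Damage: [not a Provisional Damage (rule 2)? no] OR [the damaged item is specified on the schedule? no] → not satisfied.
rule 1 — Listed Claim: [Tier II Peril (rule 4)? no] OR [Class-F Damage (rule 10)? no] → not satisfied.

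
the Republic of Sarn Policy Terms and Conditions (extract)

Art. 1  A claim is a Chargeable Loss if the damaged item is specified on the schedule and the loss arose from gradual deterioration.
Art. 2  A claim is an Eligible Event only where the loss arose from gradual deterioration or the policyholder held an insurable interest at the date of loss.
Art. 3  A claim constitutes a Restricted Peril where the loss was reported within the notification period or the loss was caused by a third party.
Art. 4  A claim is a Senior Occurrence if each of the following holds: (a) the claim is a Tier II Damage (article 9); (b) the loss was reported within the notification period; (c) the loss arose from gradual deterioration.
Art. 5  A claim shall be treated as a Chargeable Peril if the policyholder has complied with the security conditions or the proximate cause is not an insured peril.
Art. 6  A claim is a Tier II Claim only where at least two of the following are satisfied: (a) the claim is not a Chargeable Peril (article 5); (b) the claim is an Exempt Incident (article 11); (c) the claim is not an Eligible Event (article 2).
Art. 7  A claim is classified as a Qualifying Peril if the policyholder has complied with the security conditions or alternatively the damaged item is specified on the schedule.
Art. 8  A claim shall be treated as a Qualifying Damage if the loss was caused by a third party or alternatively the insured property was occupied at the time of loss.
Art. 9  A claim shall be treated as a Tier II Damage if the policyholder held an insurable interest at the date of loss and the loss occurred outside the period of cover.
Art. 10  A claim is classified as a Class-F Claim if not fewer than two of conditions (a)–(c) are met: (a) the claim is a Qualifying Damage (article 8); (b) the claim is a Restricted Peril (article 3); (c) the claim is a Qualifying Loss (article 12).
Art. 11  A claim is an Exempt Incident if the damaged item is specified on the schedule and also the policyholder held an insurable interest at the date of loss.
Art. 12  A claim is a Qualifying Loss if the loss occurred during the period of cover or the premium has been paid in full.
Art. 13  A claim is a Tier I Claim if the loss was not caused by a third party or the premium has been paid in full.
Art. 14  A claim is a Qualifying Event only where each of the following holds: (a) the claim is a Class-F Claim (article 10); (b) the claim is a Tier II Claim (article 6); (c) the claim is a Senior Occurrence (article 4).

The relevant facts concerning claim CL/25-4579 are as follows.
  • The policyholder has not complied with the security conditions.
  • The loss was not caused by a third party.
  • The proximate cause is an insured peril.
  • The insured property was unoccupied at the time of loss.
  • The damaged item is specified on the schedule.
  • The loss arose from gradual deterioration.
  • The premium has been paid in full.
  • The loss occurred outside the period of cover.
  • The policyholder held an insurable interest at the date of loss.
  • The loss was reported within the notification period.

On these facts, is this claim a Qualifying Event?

article 8 — Qualifying Damage: [the loss was caused by a third party? no] OR [the insured property was occupied at the time of loss? no] → not satisfied.
article 3 — Restricted Peril: [the loss was reported within the notification period? yes] OR [the loss was caused by a third party? no] → satisfied.
article 12 — Qualifying Loss: [the loss occurred during the period of cover? no] OR [the premium has been paid in full? yes] → satisfied.
article 10 — Class-F Claim: Qualifying Damage (article 8)? no; Restricted Peril (article 3)? yes; Qualifying Loss (article 12)? yes — 2 of 3 hold (need ≥2) → satisfied.
article 5 — Chargeable Peril: [the policyholder has complied with the security conditions? no] OR [the proximate cause is not an insured peril? no] → not satisfied.
article 11 — Exempt Incident: [the damaged item is specified on the schedule? yes] AND [the policyholder held an insurable interest at the date of loss? yes] → satisfied.
article 2 — Eligible Event: [the loss arose from gradual deterioration? yes] OR [the policyholder held an insurable interest at the date of loss? yes] → satisfied.
article 6 — Tier II Claim: not a Chargeable Peril (article 5)? yes; Exempt Incident (article 11)? yes; not an Eligible Event (article 2)? no — 2 of 3 hold (need ≥2) → satisfied.
article 9 — Tier II Damage: [the policyholder held an insurable interest at the date of loss? yes] AND [the loss occurred outside the period of cover? yes] → satisfied.
article 4 — Senior Occurrence: [Tier II Damage (article 9)? yes] AND [the loss was reported within the notification period? yes] AND [the loss arose from gradual deterioration? yes] → satisfied.
article 14 — Qualifying Event: [Class-F Claim (article 10)? yes] AND [Tier II Claim (article 6)? yes] AND [Senior Occurrence (article 4)? yes] → satisfied.

Yes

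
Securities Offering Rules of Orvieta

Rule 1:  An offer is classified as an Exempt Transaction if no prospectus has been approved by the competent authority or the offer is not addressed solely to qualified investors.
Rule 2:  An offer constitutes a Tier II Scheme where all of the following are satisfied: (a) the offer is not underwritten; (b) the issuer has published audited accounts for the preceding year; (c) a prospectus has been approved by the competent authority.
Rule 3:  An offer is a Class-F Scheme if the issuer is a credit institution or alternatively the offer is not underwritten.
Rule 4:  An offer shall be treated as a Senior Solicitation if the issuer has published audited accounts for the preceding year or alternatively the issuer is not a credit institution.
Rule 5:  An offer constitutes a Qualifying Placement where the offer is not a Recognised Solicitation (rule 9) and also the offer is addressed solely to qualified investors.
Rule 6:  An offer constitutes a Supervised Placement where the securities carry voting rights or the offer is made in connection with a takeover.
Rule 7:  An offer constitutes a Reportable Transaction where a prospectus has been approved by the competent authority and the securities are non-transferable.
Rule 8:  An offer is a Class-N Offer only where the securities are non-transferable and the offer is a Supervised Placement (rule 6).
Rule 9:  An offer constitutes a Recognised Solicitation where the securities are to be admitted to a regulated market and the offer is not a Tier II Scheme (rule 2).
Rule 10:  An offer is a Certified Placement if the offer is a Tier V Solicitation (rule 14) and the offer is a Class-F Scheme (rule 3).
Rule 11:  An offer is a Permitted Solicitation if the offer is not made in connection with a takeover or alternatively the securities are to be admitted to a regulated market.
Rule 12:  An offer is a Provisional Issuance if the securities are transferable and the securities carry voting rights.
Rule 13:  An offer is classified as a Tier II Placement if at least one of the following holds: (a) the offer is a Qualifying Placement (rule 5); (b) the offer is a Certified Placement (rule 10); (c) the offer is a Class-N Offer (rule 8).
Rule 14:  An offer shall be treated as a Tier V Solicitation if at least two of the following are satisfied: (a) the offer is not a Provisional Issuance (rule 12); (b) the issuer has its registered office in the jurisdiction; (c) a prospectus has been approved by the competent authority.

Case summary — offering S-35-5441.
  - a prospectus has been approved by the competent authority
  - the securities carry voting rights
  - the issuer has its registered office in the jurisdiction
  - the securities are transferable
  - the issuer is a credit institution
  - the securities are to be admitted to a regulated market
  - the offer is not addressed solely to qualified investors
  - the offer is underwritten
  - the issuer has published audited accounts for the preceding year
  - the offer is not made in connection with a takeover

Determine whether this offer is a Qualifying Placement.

No

Under rule 2: the offer is not underwritten? no; and the issuer has published audited accounts for the preceding year? yes; and a prospectus has been approved by the competent authority? yes. So the offer is not a Tier II Scheme.
Under rule 9: the securities are to be admitted to a regulated market? yes; and not a Tier II Scheme (rule 2)? yes. So the offer is a Recognised Solicitation.
Under rule 5: not a Recognised Solicitation (rule 9)? no; and the offer is addressed solely to qualified investors? no. So the offer is not a Qualifying Placement.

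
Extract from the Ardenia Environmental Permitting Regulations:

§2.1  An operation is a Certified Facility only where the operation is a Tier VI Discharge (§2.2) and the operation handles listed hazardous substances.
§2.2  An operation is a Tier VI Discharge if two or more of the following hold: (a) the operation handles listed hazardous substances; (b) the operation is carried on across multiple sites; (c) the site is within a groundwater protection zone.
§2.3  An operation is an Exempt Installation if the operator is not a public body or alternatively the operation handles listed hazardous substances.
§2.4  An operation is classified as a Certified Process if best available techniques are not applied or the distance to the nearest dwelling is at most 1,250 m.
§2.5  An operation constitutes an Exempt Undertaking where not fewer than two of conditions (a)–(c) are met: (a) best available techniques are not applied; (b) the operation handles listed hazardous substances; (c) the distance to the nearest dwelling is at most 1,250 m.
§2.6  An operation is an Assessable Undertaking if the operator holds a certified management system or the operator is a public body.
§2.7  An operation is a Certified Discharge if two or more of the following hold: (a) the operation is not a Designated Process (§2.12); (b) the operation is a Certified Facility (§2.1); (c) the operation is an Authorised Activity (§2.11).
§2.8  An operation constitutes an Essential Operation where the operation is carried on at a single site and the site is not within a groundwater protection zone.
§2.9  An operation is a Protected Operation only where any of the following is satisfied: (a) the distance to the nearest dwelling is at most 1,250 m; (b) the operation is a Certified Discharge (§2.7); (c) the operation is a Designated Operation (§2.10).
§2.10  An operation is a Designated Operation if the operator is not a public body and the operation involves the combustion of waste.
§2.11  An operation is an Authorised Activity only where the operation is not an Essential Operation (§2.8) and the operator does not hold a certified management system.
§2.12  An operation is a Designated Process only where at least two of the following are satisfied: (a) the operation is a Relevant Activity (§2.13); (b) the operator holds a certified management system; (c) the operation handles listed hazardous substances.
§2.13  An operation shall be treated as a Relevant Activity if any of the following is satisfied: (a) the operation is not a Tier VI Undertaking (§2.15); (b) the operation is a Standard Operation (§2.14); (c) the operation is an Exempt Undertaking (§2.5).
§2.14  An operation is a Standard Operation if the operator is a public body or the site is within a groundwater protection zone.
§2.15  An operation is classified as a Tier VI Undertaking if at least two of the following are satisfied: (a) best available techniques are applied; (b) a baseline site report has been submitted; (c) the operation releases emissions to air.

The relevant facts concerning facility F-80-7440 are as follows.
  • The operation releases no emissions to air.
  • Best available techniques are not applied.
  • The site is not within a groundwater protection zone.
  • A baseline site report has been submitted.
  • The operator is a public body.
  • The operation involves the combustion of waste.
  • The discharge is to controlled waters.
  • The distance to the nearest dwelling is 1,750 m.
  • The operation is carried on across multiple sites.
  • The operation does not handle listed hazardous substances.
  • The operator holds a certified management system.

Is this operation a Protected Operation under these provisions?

No

Under §2.15: best available techniques are applied? no; a baseline site report has been submitted? yes; the operation releases emissions to air? no — 1 of 3 hold (need ≥2) → not satisfied.
Under §2.14: the operator is a public body? yes; or the site is within a groundwater protection zone? no. So the operation is a Standard Operation.
Under §2.5: best available techniques are not applied? yes; the operation handles listed hazardous substances? no; distance to the nearest dwelling: 1,750 m ≤ 1,250 m? no — 1 of 3 hold (need ≥2) → not satisfied.
Under §2.13: not a Tier VI Undertaking (§2.15)? yes; or Standard Operation (§2.14)? yes; or Exempt Undertaking (§2.5)? no. So the operation is a Relevant Activity.
Under §2.12: Relevant Activity (§2.13)? yes; the operator holds a certified management system? yes; the operation handles listed hazardous substances? no — 2 of 3 hold (need ≥2) → satisfied.
Under §2.2: the operation handles listed hazardous substances? no; the operation is carried on across multiple sites? yes; the site is within a groundwater protection zone? no — 1 of 3 hold (need ≥2) → not satisfied.
Under §2.1: Tier VI Discharge (§2.2)? no; and the operation handles listed hazardous substances? no. So the operation is not a Certified Facility.
Under §2.8: the operation is carried on at a single site? no; and the site is not within a groundwater protection zone? yes. So the operation is not an Essential Operation.
Under §2.11: not an Essential Operation (§2.8)? yes; and the operator does not hold a certified management system? no. So the operation is not an Authorised Activity.
Under §2.7: not a Designated Process (§2.12)? no; Certified Facility (§2.1)? no; Authorised Activity (§2.11)? no — 0 of 3 hold (need ≥2) → not satisfied.
Under §2.10: the operator is not a public body? no; and the operation involves the combustion of waste? yes. So the operation is not a Designated Operation.
Under §2.9: distance to the nearest dwelling: 1,750 m ≤ 1,250 m? no; or Certified Discharge (§2.7)? no; or Designated Operation (§2.10)? no. So the operation is not a Protected Operation.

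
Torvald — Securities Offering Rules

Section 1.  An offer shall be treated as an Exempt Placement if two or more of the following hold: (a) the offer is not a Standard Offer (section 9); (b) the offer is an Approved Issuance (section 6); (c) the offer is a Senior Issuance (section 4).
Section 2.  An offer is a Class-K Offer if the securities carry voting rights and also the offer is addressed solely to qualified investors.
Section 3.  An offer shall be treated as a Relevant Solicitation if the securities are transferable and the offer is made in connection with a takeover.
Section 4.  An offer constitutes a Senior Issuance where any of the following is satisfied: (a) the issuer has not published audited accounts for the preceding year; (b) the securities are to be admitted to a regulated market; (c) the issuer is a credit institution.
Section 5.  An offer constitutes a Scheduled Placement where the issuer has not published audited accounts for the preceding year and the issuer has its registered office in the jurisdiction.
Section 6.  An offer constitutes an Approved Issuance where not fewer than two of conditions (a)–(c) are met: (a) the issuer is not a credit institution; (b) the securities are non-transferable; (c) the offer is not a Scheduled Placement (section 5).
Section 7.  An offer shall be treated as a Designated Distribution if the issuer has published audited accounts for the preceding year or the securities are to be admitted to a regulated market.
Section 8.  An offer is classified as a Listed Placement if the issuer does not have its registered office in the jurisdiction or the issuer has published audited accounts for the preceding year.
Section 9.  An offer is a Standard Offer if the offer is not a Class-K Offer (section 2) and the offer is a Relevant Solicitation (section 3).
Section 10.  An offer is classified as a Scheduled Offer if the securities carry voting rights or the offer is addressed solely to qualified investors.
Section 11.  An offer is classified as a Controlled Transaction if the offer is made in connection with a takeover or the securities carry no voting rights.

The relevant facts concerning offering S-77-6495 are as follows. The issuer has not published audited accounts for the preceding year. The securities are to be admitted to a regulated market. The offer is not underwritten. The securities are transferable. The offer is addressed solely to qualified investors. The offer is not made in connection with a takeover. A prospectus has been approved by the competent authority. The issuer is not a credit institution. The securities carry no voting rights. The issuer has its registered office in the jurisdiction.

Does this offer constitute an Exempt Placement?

section 2 — Class-K Offer: [the securities carry voting rights? no] AND [the offer is addressed solely to qualified investors? yes] → not satisfied.
section 3 — Relevant Solicitation: [the securities are transferable? yes] AND [the offer is made in connection with a takeover? no] → not satisfied.
section 9 — Standard Offer: [not a Class-K Offer (section 2)? yes] AND [Relevant Solicitation (section 3)? no] → not satisfied.
section 5 — Scheduled Placement: [the issuer has not published audited accounts for the preceding year? yes] AND [the issuer has its registered office in the jurisdiction? yes] → satisfied.
section 6 — Approved Issuance: the issuer is not a credit institution? yes; the securities are non-transferable? no; not a Scheduled Placement (section 5)? no — 1 of 3 hold (need ≥2) → not satisfied.
section 4 — Senior Issuance: [the issuer has not published audited accounts for the preceding year? yes] OR [the securities are to be admitted to a regulated market? yes] OR [the issuer is a credit institution? no] → satisfied.
section 1 — Exempt Placement: not a Standard Offer (section 9)? yes; Approved Issuance (section 6)? no; Senior Issuance (section 4)? yes — 2 of 3 hold (need ≥2) → satisfied.

Yes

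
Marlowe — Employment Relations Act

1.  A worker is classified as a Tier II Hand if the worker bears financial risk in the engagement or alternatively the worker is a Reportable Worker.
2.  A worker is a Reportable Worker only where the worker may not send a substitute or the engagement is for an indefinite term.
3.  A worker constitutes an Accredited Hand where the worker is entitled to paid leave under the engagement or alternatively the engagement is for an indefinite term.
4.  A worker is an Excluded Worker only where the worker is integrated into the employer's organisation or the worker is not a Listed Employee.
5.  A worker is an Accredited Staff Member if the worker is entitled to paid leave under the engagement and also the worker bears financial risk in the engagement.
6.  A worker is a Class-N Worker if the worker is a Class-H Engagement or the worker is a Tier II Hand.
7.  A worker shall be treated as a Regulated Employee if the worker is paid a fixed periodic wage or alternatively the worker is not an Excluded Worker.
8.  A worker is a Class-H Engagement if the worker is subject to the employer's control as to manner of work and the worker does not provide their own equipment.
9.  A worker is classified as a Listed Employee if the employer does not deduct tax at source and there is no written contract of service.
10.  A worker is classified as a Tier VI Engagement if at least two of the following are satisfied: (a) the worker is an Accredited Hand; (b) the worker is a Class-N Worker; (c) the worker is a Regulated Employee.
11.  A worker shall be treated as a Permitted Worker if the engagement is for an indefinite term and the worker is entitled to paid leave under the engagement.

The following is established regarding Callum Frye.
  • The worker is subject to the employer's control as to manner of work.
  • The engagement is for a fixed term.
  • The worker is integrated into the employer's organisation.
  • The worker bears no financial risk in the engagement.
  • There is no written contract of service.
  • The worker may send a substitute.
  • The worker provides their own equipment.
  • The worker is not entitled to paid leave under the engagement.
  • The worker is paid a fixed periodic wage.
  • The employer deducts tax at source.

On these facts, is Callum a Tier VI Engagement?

paragraph 3 — Accredited Hand: [the worker is entitled to paid leave under the engagement? no] OR [the engagement is for an indefinite term? no] → not satisfied.
paragraph 8 — Class-H Engagement: [the worker is subject to the employer's control as to manner of work? yes] AND [the worker does not provide their own equipment? no] → not satisfied.
paragraph 2 — Reportable Worker: [the worker may not send a substitute? no] OR [the engagement is for an indefinite term? no] → not satisfied.
paragraph 1 — Tier II Hand: [the worker bears financial risk in the engagement? no] OR [Reportable Worker (paragraph 2)? no] → not satisfied.
paragraph 6 — Class-N Worker: [Class-H Engagement (paragraph 8)? no] OR [Tier II Hand (paragraph 1)? no] → not satisfied.
paragraph 9 — Listed Employee: [the employer does not deduct tax at source? no] AND [there is no written contract of service? yes] → not satisfied.
paragraph 4 — Excluded Worker: [the worker is integrated into the employer's organisation? yes] OR [not a Listed Employee (paragraph 9)? yes] → satisfied.
paragraph 7 — Regulated Employee: [the worker is paid a fixed periodic wage? yes] OR [not an Excluded Worker (paragraph 4)? no] → satisfied.
paragraph 10 — Tier VI Engagement: Accredited Hand (paragraph 3)? no; Class-N Worker (paragraph 6)? no; Regulated Employee (paragraph 7)? yes — 1 of 3 hold (need ≥2) → not satisfied.

No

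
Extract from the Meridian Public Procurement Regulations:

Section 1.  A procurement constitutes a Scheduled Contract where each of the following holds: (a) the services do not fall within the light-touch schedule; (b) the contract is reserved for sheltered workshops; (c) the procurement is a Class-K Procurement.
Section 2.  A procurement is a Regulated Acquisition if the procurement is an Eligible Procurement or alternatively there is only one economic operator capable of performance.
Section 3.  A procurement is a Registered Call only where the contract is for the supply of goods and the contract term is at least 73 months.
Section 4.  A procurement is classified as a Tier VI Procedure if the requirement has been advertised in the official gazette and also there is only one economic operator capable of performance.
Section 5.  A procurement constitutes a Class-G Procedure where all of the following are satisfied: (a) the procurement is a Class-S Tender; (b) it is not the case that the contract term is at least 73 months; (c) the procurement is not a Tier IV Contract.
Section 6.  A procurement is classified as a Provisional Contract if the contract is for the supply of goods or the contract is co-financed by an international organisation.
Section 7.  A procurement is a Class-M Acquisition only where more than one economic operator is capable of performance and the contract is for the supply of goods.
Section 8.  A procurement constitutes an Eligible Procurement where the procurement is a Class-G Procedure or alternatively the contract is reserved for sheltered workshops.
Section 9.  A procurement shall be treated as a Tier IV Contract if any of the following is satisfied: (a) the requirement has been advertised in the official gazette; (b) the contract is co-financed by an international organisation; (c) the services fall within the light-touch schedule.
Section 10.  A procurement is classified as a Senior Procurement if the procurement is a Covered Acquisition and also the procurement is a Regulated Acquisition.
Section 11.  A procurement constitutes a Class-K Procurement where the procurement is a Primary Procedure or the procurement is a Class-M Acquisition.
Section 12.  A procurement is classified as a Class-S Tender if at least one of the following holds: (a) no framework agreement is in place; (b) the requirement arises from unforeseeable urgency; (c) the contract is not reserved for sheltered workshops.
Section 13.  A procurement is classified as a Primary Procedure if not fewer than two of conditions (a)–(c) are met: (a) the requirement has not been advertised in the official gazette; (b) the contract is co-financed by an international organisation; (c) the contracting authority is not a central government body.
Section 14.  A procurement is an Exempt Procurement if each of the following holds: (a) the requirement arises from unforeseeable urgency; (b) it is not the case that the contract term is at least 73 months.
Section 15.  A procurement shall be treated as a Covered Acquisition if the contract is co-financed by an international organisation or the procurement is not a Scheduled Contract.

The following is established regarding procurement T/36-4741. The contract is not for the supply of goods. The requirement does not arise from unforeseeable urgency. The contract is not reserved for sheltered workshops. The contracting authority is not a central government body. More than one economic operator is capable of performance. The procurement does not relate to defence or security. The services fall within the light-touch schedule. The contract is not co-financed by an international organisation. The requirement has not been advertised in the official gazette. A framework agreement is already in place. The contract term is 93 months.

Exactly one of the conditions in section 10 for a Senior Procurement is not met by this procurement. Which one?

Regulated Acquisition

section 13 — Primary Procedure: the requirement has not been advertised in the official gazette? yes; the contract is co-financed by an international organisation? no; the contracting authority is not a central government body? yes — 2 of 3 hold (need ≥2) → satisfied.
section 7 — Class-M Acquisition: [more than one economic operator is capable of performance? yes] AND [the contract is for the supply of goods? no] → not satisfied.
section 11 — Class-K Procurement: [Primary Procedure (section 13)? yes] OR [Class-M Acquisition (section 7)? no] → satisfied.
section 1 — Scheduled Contract: [the services do not fall within the light-touch schedule? no] AND [the contract is reserved for sheltered workshops? no] AND [Class-K Procurement (section 11)? yes] → not satisfied.
section 15 — Covered Acquisition: [the contract is co-financed by an international organisation? no] OR [not a Scheduled Contract (section 1)? yes] → satisfied.
section 12 — Class-S Tender: [no framework agreement is in place? no] OR [the requirement arises from unforeseeable urgency? no] OR [the contract is not reserved for sheltered workshops? yes] → satisfied.
section 9 — Tier IV Contract: [the requirement has been advertised in the official gazette? no] OR [the contract is co-financed by an international organisation? no] OR [the services fall within the light-touch schedule? yes] → satisfied.
section 5 — Class-G Procedure: [Class-S Tender (section 12)? yes] AND [contract term: 93 months ≥ 73 months? yes, so negated condition no] AND [not a Tier IV Contract (section 9)? no] → not satisfied.
section 8 — Eligible Procurement: [Class-G Procedure (section 5)? no] OR [the contract is reserved for sheltered workshops? no] → not satisfied.
section 2 — Regulated Acquisition: [Eligible Procurement (section 8)? no] OR [there is only one economic operator capable of performance? no] → not satisfied.
section 10 — Senior Procurement: [Covered Acquisition (section 15)? yes] AND [Regulated Acquisition (section 2)? no] → not satisfied.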